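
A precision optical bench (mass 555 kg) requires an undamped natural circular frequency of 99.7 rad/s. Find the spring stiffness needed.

5520000 N/m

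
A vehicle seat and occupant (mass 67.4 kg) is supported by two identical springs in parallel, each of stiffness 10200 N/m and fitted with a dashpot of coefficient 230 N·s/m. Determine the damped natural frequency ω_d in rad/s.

17.3 rad/s

Parallel springs add: k_eq = 2 × 10200 = 20400 N/m.
ω_n = √(k_eq/m) = √(20400/67.4) = 17.40 rad/s.
Critical damping c_c = 2√(k_eq·m) = 2√(20400 × 67.4) = 2345 N·s/m, so ζ = c/c_c = 230/2345 = 0.09807.
ω_d = ω_n√(1 − ζ²) = 17.40 × √(1 − 0.00962) = 17.31 rad/s.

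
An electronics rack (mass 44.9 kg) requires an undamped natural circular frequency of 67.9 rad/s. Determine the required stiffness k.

k = m·ω_n² = 44.9 × 67.90² = 44.9 × 4610 = 207000 N/m.

207000 N/m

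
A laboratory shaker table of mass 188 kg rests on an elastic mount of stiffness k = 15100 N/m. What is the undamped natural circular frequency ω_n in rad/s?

ω_n = √(k/m) = √(15100/188) = √80.32 = 8.962 rad/s.

8.96 rad/s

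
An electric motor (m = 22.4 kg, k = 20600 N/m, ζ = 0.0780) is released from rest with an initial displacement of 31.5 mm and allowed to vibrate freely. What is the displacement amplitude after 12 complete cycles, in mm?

0.0864 mm

Logarithmic decrement δ = 2πζ/√(1 − ζ²) = 2π × 0.07800/√(1 − 0.00608) = 0.4916.
After n cycles, x_n/x₀ = e^(−nδ), so x_12 = 31.5 × e^(−12 × 0.4916) = 31.5 × 0.002742 = 0.08638 mm.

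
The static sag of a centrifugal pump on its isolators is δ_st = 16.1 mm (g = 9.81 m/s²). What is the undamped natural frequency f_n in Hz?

3.93 Hz

ω_n = √(g/δ_st) = √(9.81/0.0161) = √609.3 = 24.68 rad/s.
f_n = ω_n/(2π) = 24.68/6.283 = 3.929 Hz.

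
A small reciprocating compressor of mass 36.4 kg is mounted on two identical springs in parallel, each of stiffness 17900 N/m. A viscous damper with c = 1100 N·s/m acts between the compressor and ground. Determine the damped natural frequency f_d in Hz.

4.37 Hz

Parallel springs add: k_eq = 2 × 17900 = 35800 N/m.
ω_n = √(k_eq/m) = √(35800/36.4) = 31.36 rad/s.
Critical damping c_c = 2√(k_eq·m) = 2√(35800 × 36.4) = 2283 N·s/m, so ζ = c/c_c = 1100/2283 = 0.4818.
ω_d = ω_n√(1 − ζ²) = 31.36 × √(1 − 0.232) = 27.48 rad/s.
f_d = ω_d/(2π) = 4.374 Hz.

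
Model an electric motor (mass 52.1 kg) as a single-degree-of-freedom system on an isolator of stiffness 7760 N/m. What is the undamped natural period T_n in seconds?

0.515 s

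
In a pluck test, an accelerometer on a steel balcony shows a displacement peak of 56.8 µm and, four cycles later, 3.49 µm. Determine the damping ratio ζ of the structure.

0.110

Logarithmic decrement δ = (1/n)·ln(x₀/x_n) = (1/4)·ln(56.8/3.49) = (1/4)·ln(16.28) = 0.6974.
ζ = δ/√(4π² + δ²) = 0.6974/√(39.48 + 0.486) = 0.6974/6.322 = 0.1103.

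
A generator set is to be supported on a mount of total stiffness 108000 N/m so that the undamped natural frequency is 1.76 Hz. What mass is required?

883 kg

ω_n = 2πf_n = 2π × 1.76 = 11.06 rad/s.
m = k/ω_n² = 108000/11.06² = 108000/122.3 = 883.2 kg.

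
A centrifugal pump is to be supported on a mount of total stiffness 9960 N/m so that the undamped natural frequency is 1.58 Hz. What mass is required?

101 kg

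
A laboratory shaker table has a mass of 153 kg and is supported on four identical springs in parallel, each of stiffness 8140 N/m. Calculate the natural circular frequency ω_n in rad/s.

Parallel springs add: k_eq = 4 × 8140 = 32560 N/m.
ω_n = √(k_eq/m) = √(32560/153) = √212.8 = 14.59 rad/s.

14.6 rad/s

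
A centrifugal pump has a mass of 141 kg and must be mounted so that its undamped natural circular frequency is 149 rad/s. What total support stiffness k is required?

k = m·ω_n² = 141 × 149.0² = 141 × 22200 = 3130000 N/m.

3130000 N/m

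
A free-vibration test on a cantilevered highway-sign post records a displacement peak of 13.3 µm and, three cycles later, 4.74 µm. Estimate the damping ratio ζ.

Logarithmic decrement δ = (1/n)·ln(x₀/x_n) = (1/3)·ln(13.3/4.74) = (1/3)·ln(2.806) = 0.3439.
ζ = δ/√(4π² + δ²) = 0.3439/√(39.48 + 0.118) = 0.3439/6.293 = 0.05465.

0.0547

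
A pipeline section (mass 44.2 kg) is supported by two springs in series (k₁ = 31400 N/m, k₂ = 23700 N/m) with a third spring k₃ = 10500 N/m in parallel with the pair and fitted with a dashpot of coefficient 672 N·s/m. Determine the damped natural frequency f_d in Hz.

3.51 Hz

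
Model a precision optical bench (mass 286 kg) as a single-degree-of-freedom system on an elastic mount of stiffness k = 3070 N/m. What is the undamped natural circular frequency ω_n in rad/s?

ω_n = √(k/m) = √(3070/286) = √10.73 = 3.276 rad/s.

3.28 rad/s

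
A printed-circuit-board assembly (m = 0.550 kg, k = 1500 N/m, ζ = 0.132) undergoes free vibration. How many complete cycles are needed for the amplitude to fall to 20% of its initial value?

2 cycles

Logarithmic decrement δ = 2πζ/√(1 − ζ²) = 2π × 0.1320/√(1 − 0.0174) = 0.8367.
x_n/x₀ = e^(−nδ) ≤ 0.2; take ln: n ≥ ln(1/0.2)/δ = 1.609/0.8367 = 1.924.
So 2 complete cycles are required.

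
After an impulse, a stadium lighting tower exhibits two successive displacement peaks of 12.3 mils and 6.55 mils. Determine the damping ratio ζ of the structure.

0.0998

Logarithmic decrement δ = (1/n)·ln(x₀/x_n) = (1/1)·ln(12.3/6.55) = (1/1)·ln(1.878) = 0.6301.
ζ = δ/√(4π² + δ²) = 0.6301/√(39.48 + 0.397) = 0.6301/6.315 = 0.09979.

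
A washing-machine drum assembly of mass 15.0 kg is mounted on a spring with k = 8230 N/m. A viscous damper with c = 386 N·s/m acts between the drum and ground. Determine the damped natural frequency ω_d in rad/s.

19.6 rad/s

ω_n = √(k/m) = √(8230/15.0) = 23.42 rad/s.
Critical damping c_c = 2√(k·m) = 2√(8230 × 15.0) = 702.7 N·s/m, so ζ = c/c_c = 386/702.7 = 0.5493.
ω_d = ω_n√(1 − ζ²) = 23.42 × √(1 − 0.302) = 19.57 rad/s.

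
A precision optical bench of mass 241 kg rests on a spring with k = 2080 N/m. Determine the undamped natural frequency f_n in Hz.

ω_n = √(k/m) = √(2080/241) = √8.631 = 2.938 rad/s.
f_n = ω_n/(2π) = 2.938/6.283 = 0.4676 Hz.

0.468 Hz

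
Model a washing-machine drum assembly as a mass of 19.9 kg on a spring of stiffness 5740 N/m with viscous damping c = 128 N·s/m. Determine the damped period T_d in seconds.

0.377 s

ω_n = √(k/m) = √(5740/19.9) = 16.98 rad/s.
Critical damping c_c = 2√(k·m) = 2√(5740 × 19.9) = 675.9 N·s/m, so ζ = c/c_c = 128/675.9 = 0.1894.
ω_d = ω_n√(1 − ζ²) = 16.98 × √(1 − 0.0359) = 16.68 rad/s.
T_d = 2π/ω_d = 0.3768 s.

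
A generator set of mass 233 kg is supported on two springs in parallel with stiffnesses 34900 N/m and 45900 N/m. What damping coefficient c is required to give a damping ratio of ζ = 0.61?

5290 N·s/m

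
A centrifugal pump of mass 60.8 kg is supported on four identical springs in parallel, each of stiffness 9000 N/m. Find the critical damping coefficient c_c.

Parallel springs add: k_eq = 4 × 9000 = 36000 N/m.
c_c = 2√(k_eq·m) = 2√(36000 × 60.8) = 2 × 1479 = 2959 N·s/m.

2960 N·s/m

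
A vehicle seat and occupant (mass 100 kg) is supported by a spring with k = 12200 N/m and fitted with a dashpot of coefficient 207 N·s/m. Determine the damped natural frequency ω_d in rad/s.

ω_n = √(k/m) = √(12200/100) = 11.05 rad/s.
Critical damping c_c = 2√(k·m) = 2√(12200 × 100) = 2209 N·s/m, so ζ = c/c_c = 207/2209 = 0.09370.
ω_d = ω_n√(1 − ζ²) = 11.05 × √(1 − 0.00878) = 11.00 rad/s.

11.0 rad/s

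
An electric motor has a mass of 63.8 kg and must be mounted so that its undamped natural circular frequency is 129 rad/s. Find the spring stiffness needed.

1060000 N/m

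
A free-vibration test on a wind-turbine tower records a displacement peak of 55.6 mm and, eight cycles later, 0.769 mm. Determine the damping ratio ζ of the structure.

0.0849

Logarithmic decrement δ = (1/n)·ln(x₀/x_n) = (1/8)·ln(55.6/0.769) = (1/8)·ln(72.30) = 0.5351.
ζ = δ/√(4π² + δ²) = 0.5351/√(39.48 + 0.286) = 0.5351/6.306 = 0.08486.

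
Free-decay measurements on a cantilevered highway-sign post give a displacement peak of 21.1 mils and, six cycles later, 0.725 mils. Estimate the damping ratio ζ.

0.0891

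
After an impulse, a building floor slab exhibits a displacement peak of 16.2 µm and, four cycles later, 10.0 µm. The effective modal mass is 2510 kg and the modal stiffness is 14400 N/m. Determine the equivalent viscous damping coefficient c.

231 N·s/m

Logarithmic decrement δ = (1/n)·ln(x₀/x_n) = (1/4)·ln(16.2/10.0) = (1/4)·ln(1.620) = 0.1206.
ζ = δ/√(4π² + δ²) = 0.1206/√(39.48 + 0.0145) = 0.1206/6.284 = 0.01919.
c = ζ · 2√(km) = 0.01919 × 2√(14400 × 2510) = 0.01919 × 12020 = 230.8 N·s/m.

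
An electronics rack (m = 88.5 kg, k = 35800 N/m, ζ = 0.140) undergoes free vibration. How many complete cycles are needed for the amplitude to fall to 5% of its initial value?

4 cycles

Logarithmic decrement δ = 2πζ/√(1 − ζ²) = 2π × 0.1400/√(1 − 0.0196) = 0.8884.
x_n/x₀ = e^(−nδ) ≤ 0.05; take ln: n ≥ ln(1/0.05)/δ = 2.996/0.8884 = 3.372.
So 4 complete cycles are required.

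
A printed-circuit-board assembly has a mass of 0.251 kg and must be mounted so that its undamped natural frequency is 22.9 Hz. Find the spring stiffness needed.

5200 N/m

ω_n = 2πf_n = 2π × 22.9 = 143.9 rad/s.
k = m·ω_n² = 0.251 × 143.9² = 0.251 × 20700 = 5196 N/m.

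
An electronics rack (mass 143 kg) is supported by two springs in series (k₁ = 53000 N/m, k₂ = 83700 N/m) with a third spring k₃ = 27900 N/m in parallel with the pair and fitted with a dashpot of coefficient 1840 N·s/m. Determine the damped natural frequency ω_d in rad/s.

Series pair: k_s = k₁k₂/(k₁+k₂) = (53000)(83700)/(53000 + 83700) = 32450 N/m. In parallel with k₃: k_eq = 32450 + 27900 = 60350 N/m.
ω_n = √(k_eq/m) = √(60350/143) = 20.54 rad/s.
Critical damping c_c = 2√(k_eq·m) = 2√(60350 × 143) = 5875 N·s/m, so ζ = c/c_c = 1840/5875 = 0.3132.
ω_d = ω_n√(1 − ζ²) = 20.54 × √(1 − 0.0981) = 19.51 rad/s.

19.5 rad/s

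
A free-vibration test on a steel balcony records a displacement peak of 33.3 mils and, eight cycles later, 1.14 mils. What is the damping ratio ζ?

0.0670

Logarithmic decrement δ = (1/n)·ln(x₀/x_n) = (1/8)·ln(33.3/1.14) = (1/8)·ln(29.21) = 0.4218.
ζ = δ/√(4π² + δ²) = 0.4218/√(39.48 + 0.178) = 0.4218/6.297 = 0.06698.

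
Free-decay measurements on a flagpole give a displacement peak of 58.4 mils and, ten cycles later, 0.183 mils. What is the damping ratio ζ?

0.0914

Logarithmic decrement δ = (1/n)·ln(x₀/x_n) = (1/10)·ln(58.4/0.183) = (1/10)·ln(319.1) = 0.5766.
ζ = δ/√(4π² + δ²) = 0.5766/√(39.48 + 0.332) = 0.5766/6.310 = 0.09138.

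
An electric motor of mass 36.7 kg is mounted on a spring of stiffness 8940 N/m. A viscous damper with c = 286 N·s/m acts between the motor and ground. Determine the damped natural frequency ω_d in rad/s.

15.1 rad/s

ω_n = √(k/m) = √(8940/36.7) = 15.61 rad/s.
Critical damping c_c = 2√(k·m) = 2√(8940 × 36.7) = 1146 N·s/m, so ζ = c/c_c = 286/1146 = 0.2497.
ω_d = ω_n√(1 − ζ²) = 15.61 × √(1 − 0.0623) = 15.11 rad/s.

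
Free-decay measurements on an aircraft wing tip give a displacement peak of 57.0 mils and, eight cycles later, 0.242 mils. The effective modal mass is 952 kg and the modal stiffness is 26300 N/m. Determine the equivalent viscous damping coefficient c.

1080 N·s/m

Logarithmic decrement δ = (1/n)·ln(x₀/x_n) = (1/8)·ln(57.0/0.242) = (1/8)·ln(235.5) = 0.6827.
ζ = δ/√(4π² + δ²) = 0.6827/√(39.48 + 0.466) = 0.6827/6.320 = 0.1080.
c = ζ · 2√(km) = 0.1080 × 2√(26300 × 952) = 0.1080 × 10010 = 1081 N·s/m.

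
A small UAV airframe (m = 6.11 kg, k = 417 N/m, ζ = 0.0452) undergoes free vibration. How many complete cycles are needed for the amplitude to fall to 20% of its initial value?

Logarithmic decrement δ = 2πζ/√(1 − ζ²) = 2π × 0.04520/√(1 − 0.00204) = 0.2843.
x_n/x₀ = e^(−nδ) ≤ 0.2; take ln: n ≥ ln(1/0.2)/δ = 1.609/0.2843 = 5.661.
So 6 complete cycles are required.

6 cycles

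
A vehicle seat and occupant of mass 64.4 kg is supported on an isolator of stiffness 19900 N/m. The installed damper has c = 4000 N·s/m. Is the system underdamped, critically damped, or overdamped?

overdamped

c_c = 2√(k·m) = 2264 N·s/m; ζ = c/c_c = 4000/2264 = 1.77.
Since ζ > 1 the system is overdamped.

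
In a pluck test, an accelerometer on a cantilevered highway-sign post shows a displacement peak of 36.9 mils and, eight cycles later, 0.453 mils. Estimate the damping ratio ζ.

0.0872

Logarithmic decrement δ = (1/n)·ln(x₀/x_n) = (1/8)·ln(36.9/0.453) = (1/8)·ln(81.46) = 0.5500.
ζ = δ/√(4π² + δ²) = 0.5500/√(39.48 + 0.303) = 0.5500/6.307 = 0.08720.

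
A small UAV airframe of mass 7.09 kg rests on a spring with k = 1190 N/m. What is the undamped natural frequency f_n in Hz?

2.06 Hz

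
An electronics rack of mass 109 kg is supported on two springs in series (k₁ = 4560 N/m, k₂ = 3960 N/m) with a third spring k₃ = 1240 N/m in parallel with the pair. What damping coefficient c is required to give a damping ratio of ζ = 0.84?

Series pair: k_s = k₁k₂/(k₁+k₂) = (4560)(3960)/(4560 + 3960) = 2119 N/m. In parallel with k₃: k_eq = 2119 + 1240 = 3359 N/m.
c_c = 2√(k_eq·m) = 2√(3359 × 109) = 1210 N·s/m.
c = ζ·c_c = 0.84 × 1210 = 1017 N·s/m.

1020 N·s/m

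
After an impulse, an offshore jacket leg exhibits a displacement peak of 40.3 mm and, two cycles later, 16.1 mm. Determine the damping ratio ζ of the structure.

0.0728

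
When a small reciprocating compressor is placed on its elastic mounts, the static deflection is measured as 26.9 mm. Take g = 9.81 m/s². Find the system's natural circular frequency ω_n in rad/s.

19.1 rad/s

ω_n = √(g/δ_st) = √(9.81/0.0269) = √364.7 = 19.10 rad/s.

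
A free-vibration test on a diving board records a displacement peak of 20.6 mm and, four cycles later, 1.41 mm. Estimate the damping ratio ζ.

0.106

Logarithmic decrement δ = (1/n)·ln(x₀/x_n) = (1/4)·ln(20.6/1.41) = (1/4)·ln(14.61) = 0.6704.
ζ = δ/√(4π² + δ²) = 0.6704/√(39.48 + 0.449) = 0.6704/6.319 = 0.1061.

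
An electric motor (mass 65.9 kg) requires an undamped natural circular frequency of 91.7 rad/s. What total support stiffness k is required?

554000 N/m

k = m·ω_n² = 65.9 × 91.70² = 65.9 × 8409 = 554100 N/m.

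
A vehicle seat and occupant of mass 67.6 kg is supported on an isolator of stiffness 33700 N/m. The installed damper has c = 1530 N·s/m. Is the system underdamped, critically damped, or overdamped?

underdamped

c_c = 2√(k·m) = 3019 N·s/m; ζ = c/c_c = 1530/3019 = 0.507.
Since ζ < 1 the system is underdamped.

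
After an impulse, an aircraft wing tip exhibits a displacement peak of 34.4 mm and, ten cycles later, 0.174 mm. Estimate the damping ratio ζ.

Logarithmic decrement δ = (1/n)·ln(x₀/x_n) = (1/10)·ln(34.4/0.174) = (1/10)·ln(197.7) = 0.5287.
ζ = δ/√(4π² + δ²) = 0.5287/√(39.48 + 0.279) = 0.5287/6.305 = 0.08385.

0.0838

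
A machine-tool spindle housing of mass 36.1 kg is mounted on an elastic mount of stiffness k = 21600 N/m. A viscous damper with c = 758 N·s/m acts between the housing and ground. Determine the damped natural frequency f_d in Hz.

ω_n = √(k/m) = √(21600/36.1) = 24.46 rad/s.
Critical damping c_c = 2√(k·m) = 2√(21600 × 36.1) = 1766 N·s/m, so ζ = c/c_c = 758/1766 = 0.4292.
ω_d = ω_n√(1 − ζ²) = 24.46 × √(1 − 0.184) = 22.09 rad/s.
f_d = ω_d/(2π) = 3.516 Hz.

3.52 Hz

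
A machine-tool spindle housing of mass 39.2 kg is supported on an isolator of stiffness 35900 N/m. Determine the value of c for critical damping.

c_c = 2√(k·m) = 2√(35900 × 39.2) = 2 × 1186 = 2373 N·s/m.

2370 N·s/m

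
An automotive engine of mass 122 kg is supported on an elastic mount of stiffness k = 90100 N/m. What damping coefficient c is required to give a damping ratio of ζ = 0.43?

2850 N·s/m

c_c = 2√(k·m) = 2√(90100 × 122) = 6631 N·s/m.
c = ζ·c_c = 0.43 × 6631 = 2851 N·s/m.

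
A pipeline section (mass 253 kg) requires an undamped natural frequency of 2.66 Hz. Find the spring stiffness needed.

ω_n = 2πf_n = 2π × 2.66 = 16.71 rad/s.
k = m·ω_n² = 253 × 16.71² = 253 × 279.3 = 70670 N/m.

70700 N/m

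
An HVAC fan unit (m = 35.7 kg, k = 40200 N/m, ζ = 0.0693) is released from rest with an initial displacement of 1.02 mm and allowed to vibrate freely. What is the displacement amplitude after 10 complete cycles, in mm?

0.0130 mm

Logarithmic decrement δ = 2πζ/√(1 − ζ²) = 2π × 0.06930/√(1 − 0.00480) = 0.4365.
After n cycles, x_n/x₀ = e^(−nδ), so x_10 = 1.02 × e^(−10 × 0.4365) = 1.02 × 0.01272 = 0.01297 mm.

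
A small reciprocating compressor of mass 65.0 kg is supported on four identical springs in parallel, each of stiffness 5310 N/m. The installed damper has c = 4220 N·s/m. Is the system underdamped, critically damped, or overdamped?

Parallel springs add: k_eq = 4 × 5310 = 21240 N/m.
c_c = 2√(k_eq·m) = 2350 N·s/m; ζ = c/c_c = 4220/2350 = 1.80.
Since ζ > 1 the system is overdamped.

overdamped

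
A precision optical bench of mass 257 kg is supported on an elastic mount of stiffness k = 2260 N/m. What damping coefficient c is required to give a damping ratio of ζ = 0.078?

c_c = 2√(k·m) = 2√(2260 × 257) = 1524 N·s/m.
c = ζ·c_c = 0.078 × 1524 = 118.9 N·s/m.

119 N·s/m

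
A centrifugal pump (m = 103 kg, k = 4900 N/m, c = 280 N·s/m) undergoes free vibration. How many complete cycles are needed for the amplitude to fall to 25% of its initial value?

ζ = c/(2√(km)) = 280/(2√(4900 × 103)) = 280/1421 = 0.1971.
Logarithmic decrement δ = 2πζ/√(1 − ζ²) = 2π × 0.1971/√(1 − 0.0388) = 1.263.
x_n/x₀ = e^(−nδ) ≤ 0.25; take ln: n ≥ ln(1/0.25)/δ = 1.386/1.263 = 1.098.
So 2 complete cycles are required.

2 cycles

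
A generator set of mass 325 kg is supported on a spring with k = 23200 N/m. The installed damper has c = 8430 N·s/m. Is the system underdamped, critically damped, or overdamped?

c_c = 2√(k·m) = 5492 N·s/m; ζ = c/c_c = 8430/5492 = 1.54.
Since ζ > 1 the system is overdamped.

overdamped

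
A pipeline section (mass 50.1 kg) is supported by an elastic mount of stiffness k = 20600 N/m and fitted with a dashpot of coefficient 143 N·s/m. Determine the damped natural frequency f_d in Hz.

ω_n = √(k/m) = √(20600/50.1) = 20.28 rad/s.
Critical damping c_c = 2√(k·m) = 2√(20600 × 50.1) = 2032 N·s/m, so ζ = c/c_c = 143/2032 = 0.07038.
ω_d = ω_n√(1 − ζ²) = 20.28 × √(1 − 0.00495) = 20.23 rad/s.
f_d = ω_d/(2π) = 3.219 Hz.

3.22 Hz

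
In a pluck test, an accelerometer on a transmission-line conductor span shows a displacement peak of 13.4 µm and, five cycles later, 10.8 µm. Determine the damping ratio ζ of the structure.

Logarithmic decrement δ = (1/n)·ln(x₀/x_n) = (1/5)·ln(13.4/10.8) = (1/5)·ln(1.241) = 0.04314.
ζ = δ/√(4π² + δ²) = 0.04314/√(39.48 + 0.00186) = 0.04314/6.283 = 0.006866.

0.00687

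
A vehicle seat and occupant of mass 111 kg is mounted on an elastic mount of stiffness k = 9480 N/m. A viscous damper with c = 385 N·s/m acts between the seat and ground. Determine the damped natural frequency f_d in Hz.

1.44 Hz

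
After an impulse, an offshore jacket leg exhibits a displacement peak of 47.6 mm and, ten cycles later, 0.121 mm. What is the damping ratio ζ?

0.0947

Logarithmic decrement δ = (1/n)·ln(x₀/x_n) = (1/10)·ln(47.6/0.121) = (1/10)·ln(393.4) = 0.5975.
ζ = δ/√(4π² + δ²) = 0.5975/√(39.48 + 0.357) = 0.5975/6.312 = 0.09466.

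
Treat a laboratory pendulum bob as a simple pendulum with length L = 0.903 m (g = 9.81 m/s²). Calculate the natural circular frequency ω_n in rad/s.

3.30 rad/s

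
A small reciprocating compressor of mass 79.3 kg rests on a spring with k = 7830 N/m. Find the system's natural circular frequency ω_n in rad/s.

9.94 rad/s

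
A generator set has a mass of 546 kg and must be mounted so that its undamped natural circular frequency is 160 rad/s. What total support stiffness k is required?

k = m·ω_n² = 546 × 160.0² = 546 × 25600 = 13980000 N/m.

14000000 N/m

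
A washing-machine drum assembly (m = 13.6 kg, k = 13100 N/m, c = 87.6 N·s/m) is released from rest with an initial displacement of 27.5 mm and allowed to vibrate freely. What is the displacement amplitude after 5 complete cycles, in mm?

1.04 mm

ζ = c/(2√(km)) = 87.6/(2√(13100 × 13.6)) = 87.6/844.2 = 0.1038.
Logarithmic decrement δ = 2πζ/√(1 − ζ²) = 2π × 0.1038/√(1 − 0.0108) = 0.6555.
After n cycles, x_n/x₀ = e^(−nδ), so x_5 = 27.5 × e^(−5 × 0.6555) = 27.5 × 0.03771 = 1.037 mm.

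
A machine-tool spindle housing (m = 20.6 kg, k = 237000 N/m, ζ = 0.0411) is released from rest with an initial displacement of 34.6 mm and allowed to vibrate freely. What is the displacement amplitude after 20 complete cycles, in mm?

Logarithmic decrement δ = 2πζ/√(1 − ζ²) = 2π × 0.04110/√(1 − 0.00169) = 0.2585.
After n cycles, x_n/x₀ = e^(−nδ), so x_20 = 34.6 × e^(−20 × 0.2585) = 34.6 × 0.005689 = 0.1969 mm.

0.197 mm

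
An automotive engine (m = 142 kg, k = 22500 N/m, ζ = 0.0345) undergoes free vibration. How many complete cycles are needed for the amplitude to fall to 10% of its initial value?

11 cycles

Logarithmic decrement δ = 2πζ/√(1 − ζ²) = 2π × 0.03450/√(1 − 0.00119) = 0.2169.
x_n/x₀ = e^(−nδ) ≤ 0.1; take ln: n ≥ ln(1/0.1)/δ = 2.303/0.2169 = 10.62.
So 11 complete cycles are required.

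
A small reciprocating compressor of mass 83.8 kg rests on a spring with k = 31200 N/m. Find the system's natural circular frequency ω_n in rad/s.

19.3 rad/s

ω_n = √(k/m) = √(31200/83.8) = √372.3 = 19.30 rad/s.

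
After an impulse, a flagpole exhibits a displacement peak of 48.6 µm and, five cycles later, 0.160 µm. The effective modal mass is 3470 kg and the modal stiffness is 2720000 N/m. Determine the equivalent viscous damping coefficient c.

34800 N·s/m

Logarithmic decrement δ = (1/n)·ln(x₀/x_n) = (1/5)·ln(48.6/0.160) = (1/5)·ln(303.8) = 1.143.
ζ = δ/√(4π² + δ²) = 1.143/√(39.48 + 1.31) = 1.143/6.386 = 0.1790.
c = ζ · 2√(km) = 0.1790 × 2√(2720000 × 3470) = 0.1790 × 194300 = 34780 N·s/m.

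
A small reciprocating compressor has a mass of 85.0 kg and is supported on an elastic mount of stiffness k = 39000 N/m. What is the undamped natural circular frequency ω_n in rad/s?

ω_n = √(k/m) = √(39000/85.0) = √458.8 = 21.42 rad/s.

21.4 rad/s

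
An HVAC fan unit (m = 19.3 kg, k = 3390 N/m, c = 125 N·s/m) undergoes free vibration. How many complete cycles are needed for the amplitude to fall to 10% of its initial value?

ζ = c/(2√(km)) = 125/(2√(3390 × 19.3)) = 125/511.6 = 0.2443.
Logarithmic decrement δ = 2πζ/√(1 − ζ²) = 2π × 0.2443/√(1 − 0.0597) = 1.583.
x_n/x₀ = e^(−nδ) ≤ 0.1; take ln: n ≥ ln(1/0.1)/δ = 2.303/1.583 = 1.454.
So 2 complete cycles are required.

2 cycles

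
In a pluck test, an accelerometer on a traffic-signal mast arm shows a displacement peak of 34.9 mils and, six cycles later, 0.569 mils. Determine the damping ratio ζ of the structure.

0.109

Logarithmic decrement δ = (1/n)·ln(x₀/x_n) = (1/6)·ln(34.9/0.569) = (1/6)·ln(61.34) = 0.6861.
ζ = δ/√(4π² + δ²) = 0.6861/√(39.48 + 0.471) = 0.6861/6.321 = 0.1085.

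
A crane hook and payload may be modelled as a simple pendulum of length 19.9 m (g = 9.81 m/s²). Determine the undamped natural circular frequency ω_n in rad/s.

For a simple pendulum ω_n = √(g/L) = √(9.81/19.9) = √0.4930 = 0.7021 rad/s.

0.702 rad/s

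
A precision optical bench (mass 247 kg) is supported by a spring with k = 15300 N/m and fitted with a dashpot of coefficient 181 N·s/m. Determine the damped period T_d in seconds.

ω_n = √(k/m) = √(15300/247) = 7.870 rad/s.
Critical damping c_c = 2√(k·m) = 2√(15300 × 247) = 3888 N·s/m, so ζ = c/c_c = 181/3888 = 0.04655.
ω_d = ω_n√(1 − ζ²) = 7.870 × √(1 − 0.00217) = 7.862 rad/s.
T_d = 2π/ω_d = 0.7992 s.

0.799 s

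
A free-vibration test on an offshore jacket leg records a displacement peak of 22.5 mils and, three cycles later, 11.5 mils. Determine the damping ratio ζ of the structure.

Logarithmic decrement δ = (1/n)·ln(x₀/x_n) = (1/3)·ln(22.5/11.5) = (1/3)·ln(1.957) = 0.2237.
ζ = δ/√(4π² + δ²) = 0.2237/√(39.48 + 0.0501) = 0.2237/6.287 = 0.03558.

0.0356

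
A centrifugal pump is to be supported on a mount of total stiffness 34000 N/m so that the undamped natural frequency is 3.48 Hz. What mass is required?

ω_n = 2πf_n = 2π × 3.48 = 21.87 rad/s.
m = k/ω_n² = 34000/21.87² = 34000/478.1 = 71.11 kg.

71.1 kg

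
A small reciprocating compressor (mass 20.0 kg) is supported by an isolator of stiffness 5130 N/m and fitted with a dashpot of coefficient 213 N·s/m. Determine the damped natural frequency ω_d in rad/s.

ω_n = √(k/m) = √(5130/20.0) = 16.02 rad/s.
Critical damping c_c = 2√(k·m) = 2√(5130 × 20.0) = 640.6 N·s/m, so ζ = c/c_c = 213/640.6 = 0.3325.
ω_d = ω_n√(1 − ζ²) = 16.02 × √(1 − 0.111) = 15.10 rad/s.

15.1 rad/s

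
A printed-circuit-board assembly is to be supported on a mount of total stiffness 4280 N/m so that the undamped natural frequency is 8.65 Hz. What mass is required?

1.45 kg

ω_n = 2πf_n = 2π × 8.65 = 54.35 rad/s.
m = k/ω_n² = 4280/54.35² = 4280/2954 = 1.449 kg.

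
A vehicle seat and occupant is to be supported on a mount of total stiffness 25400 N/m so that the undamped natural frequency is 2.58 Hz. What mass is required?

96.7 kg

ω_n = 2πf_n = 2π × 2.58 = 16.21 rad/s.
m = k/ω_n² = 25400/16.21² = 25400/262.8 = 96.66 kg.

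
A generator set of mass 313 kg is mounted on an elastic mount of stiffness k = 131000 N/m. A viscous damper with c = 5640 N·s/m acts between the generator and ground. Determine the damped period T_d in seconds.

ω_n = √(k/m) = √(131000/313) = 20.46 rad/s.
Critical damping c_c = 2√(k·m) = 2√(131000 × 313) = 12810 N·s/m, so ζ = c/c_c = 5640/12810 = 0.4404.
ω_d = ω_n√(1 − ζ²) = 20.46 × √(1 − 0.194) = 18.37 rad/s.
T_d = 2π/ω_d = 0.3421 s.

0.342 s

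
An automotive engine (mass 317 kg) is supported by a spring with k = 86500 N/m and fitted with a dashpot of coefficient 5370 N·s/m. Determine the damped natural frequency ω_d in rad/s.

ω_n = √(k/m) = √(86500/317) = 16.52 rad/s.
Critical damping c_c = 2√(k·m) = 2√(86500 × 317) = 10470 N·s/m, so ζ = c/c_c = 5370/10470 = 0.5128.
ω_d = ω_n√(1 − ζ²) = 16.52 × √(1 − 0.263) = 14.18 rad/s.

14.2 rad/s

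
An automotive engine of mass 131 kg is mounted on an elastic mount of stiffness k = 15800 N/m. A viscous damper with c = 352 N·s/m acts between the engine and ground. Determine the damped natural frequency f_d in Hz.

ω_n = √(k/m) = √(15800/131) = 10.98 rad/s.
Critical damping c_c = 2√(k·m) = 2√(15800 × 131) = 2877 N·s/m, so ζ = c/c_c = 352/2877 = 0.1223.
ω_d = ω_n√(1 − ζ²) = 10.98 × √(1 − 0.0150) = 10.90 rad/s.
f_d = ω_d/(2π) = 1.735 Hz.

1.73 Hz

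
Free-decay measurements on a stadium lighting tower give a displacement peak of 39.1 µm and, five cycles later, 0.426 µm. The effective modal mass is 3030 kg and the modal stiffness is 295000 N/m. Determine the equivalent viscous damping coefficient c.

8510 N·s/m

Logarithmic decrement δ = (1/n)·ln(x₀/x_n) = (1/5)·ln(39.1/0.426) = (1/5)·ln(91.78) = 0.9039.
ζ = δ/√(4π² + δ²) = 0.9039/√(39.48 + 0.817) = 0.9039/6.348 = 0.1424.
c = ζ · 2√(km) = 0.1424 × 2√(295000 × 3030) = 0.1424 × 59790 = 8514 N·s/m.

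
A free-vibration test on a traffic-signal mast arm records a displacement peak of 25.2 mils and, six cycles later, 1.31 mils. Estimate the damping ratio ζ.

Logarithmic decrement δ = (1/n)·ln(x₀/x_n) = (1/6)·ln(25.2/1.31) = (1/6)·ln(19.24) = 0.4928.
ζ = δ/√(4π² + δ²) = 0.4928/√(39.48 + 0.243) = 0.4928/6.302 = 0.07819.

0.0782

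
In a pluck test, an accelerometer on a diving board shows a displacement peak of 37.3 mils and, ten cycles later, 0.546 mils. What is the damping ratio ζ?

0.0671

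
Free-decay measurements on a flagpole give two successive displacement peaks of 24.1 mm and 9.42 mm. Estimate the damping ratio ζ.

Logarithmic decrement δ = (1/n)·ln(x₀/x_n) = (1/1)·ln(24.1/9.42) = (1/1)·ln(2.558) = 0.9394.
ζ = δ/√(4π² + δ²) = 0.9394/√(39.48 + 0.882) = 0.9394/6.353 = 0.1479.

0.148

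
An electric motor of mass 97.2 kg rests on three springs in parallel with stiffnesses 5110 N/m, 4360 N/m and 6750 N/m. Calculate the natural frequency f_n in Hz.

2.06 Hz

Parallel springs add: k_eq = 5110 + 4360 + 6750 = 16220 N/m.
ω_n = √(k_eq/m) = √(16220/97.2) = √166.9 = 12.92 rad/s.
f_n = ω_n/(2π) = 12.92/6.283 = 2.056 Hz.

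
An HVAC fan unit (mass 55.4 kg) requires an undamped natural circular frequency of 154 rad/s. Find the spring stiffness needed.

k = m·ω_n² = 55.4 × 154.0² = 55.4 × 23720 = 1314000 N/m.

1310000 N/m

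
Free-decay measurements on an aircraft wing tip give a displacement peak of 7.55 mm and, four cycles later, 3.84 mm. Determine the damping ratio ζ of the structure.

Logarithmic decrement δ = (1/n)·ln(x₀/x_n) = (1/4)·ln(7.55/3.84) = (1/4)·ln(1.966) = 0.1690.
ζ = δ/√(4π² + δ²) = 0.1690/√(39.48 + 0.0286) = 0.1690/6.285 = 0.02689.

0.0269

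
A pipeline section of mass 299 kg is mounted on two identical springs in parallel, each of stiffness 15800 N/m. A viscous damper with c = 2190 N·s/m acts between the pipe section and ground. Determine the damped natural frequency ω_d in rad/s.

9.61 rad/s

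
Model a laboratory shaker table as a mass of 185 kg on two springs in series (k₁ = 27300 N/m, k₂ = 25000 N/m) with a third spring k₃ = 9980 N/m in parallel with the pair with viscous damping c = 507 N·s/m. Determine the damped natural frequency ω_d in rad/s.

Series pair: k_s = k₁k₂/(k₁+k₂) = (27300)(25000)/(27300 + 25000) = 13050 N/m. In parallel with k₃: k_eq = 13050 + 9980 = 23030 N/m.
ω_n = √(k_eq/m) = √(23030/185) = 11.16 rad/s.
Critical damping c_c = 2√(k_eq·m) = 2√(23030 × 185) = 4128 N·s/m, so ζ = c/c_c = 507/4128 = 0.1228.
ω_d = ω_n√(1 − ζ²) = 11.16 × √(1 − 0.0151) = 11.07 rad/s.

11.1 rad/s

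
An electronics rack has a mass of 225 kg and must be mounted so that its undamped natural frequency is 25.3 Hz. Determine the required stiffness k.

ω_n = 2πf_n = 2π × 25.3 = 159.0 rad/s.
k = m·ω_n² = 225 × 159.0² = 225 × 25270 = 5686000 N/m.

5690000 N/m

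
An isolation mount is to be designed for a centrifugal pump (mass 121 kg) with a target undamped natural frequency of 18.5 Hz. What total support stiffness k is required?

ω_n = 2πf_n = 2π × 18.5 = 116.2 rad/s.
k = m·ω_n² = 121 × 116.2² = 121 × 13510 = 1635000 N/m.

1630000 N/m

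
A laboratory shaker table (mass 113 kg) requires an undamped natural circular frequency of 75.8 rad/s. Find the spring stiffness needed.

k = m·ω_n² = 113 × 75.80² = 113 × 5746 = 649300 N/m.

649000 N/m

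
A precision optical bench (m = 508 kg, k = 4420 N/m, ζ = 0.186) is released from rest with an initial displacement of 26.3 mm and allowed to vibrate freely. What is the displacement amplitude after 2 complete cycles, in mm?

Logarithmic decrement δ = 2πζ/√(1 − ζ²) = 2π × 0.1860/√(1 − 0.0346) = 1.189.
After n cycles, x_n/x₀ = e^(−nδ), so x_2 = 26.3 × e^(−2 × 1.189) = 26.3 × 0.09266 = 2.437 mm.

2.44 mm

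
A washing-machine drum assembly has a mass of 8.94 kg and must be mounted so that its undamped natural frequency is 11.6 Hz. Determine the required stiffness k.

ω_n = 2πf_n = 2π × 11.6 = 72.88 rad/s.
k = m·ω_n² = 8.94 × 72.88² = 8.94 × 5312 = 47490 N/m.

47500 N/m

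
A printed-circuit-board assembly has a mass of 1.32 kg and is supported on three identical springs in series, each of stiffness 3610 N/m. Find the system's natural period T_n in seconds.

0.208 s

Series springs: 1/k_eq = 3/3610, so k_eq = 3610/3 = 1203 N/m.
ω_n = √(k_eq/m) = √(1203/1.32) = √911.6 = 30.19 rad/s.
T_n = 2π/ω_n = 6.283/30.19 = 0.2081 s.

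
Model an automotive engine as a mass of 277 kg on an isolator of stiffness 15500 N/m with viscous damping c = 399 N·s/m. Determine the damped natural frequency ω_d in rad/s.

ω_n = √(k/m) = √(15500/277) = 7.480 rad/s.
Critical damping c_c = 2√(k·m) = 2√(15500 × 277) = 4144 N·s/m, so ζ = c/c_c = 399/4144 = 0.09628.
ω_d = ω_n√(1 − ζ²) = 7.480 × √(1 − 0.00927) = 7.446 rad/s.

7.45 rad/s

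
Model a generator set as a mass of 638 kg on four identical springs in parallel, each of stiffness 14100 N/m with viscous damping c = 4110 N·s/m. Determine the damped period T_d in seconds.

Parallel springs add: k_eq = 4 × 14100 = 56400 N/m.
ω_n = √(k_eq/m) = √(56400/638) = 9.402 rad/s.
Critical damping c_c = 2√(k_eq·m) = 2√(56400 × 638) = 12000 N·s/m, so ζ = c/c_c = 4110/12000 = 0.3426.
ω_d = ω_n√(1 − ζ²) = 9.402 × √(1 − 0.117) = 8.833 rad/s.
T_d = 2π/ω_d = 0.7113 s.

0.711 s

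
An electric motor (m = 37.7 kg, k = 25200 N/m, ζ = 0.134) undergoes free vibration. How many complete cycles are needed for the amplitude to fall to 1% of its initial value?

6 cycles

Logarithmic decrement δ = 2πζ/√(1 − ζ²) = 2π × 0.1340/√(1 − 0.0180) = 0.8496.
x_n/x₀ = e^(−nδ) ≤ 0.01; take ln: n ≥ ln(1/0.01)/δ = 4.605/0.8496 = 5.420.
So 6 complete cycles are required.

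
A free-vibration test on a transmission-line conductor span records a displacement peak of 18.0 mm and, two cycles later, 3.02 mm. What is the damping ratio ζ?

0.141

Logarithmic decrement δ = (1/n)·ln(x₀/x_n) = (1/2)·ln(18.0/3.02) = (1/2)·ln(5.960) = 0.8926.
ζ = δ/√(4π² + δ²) = 0.8926/√(39.48 + 0.797) = 0.8926/6.346 = 0.1406.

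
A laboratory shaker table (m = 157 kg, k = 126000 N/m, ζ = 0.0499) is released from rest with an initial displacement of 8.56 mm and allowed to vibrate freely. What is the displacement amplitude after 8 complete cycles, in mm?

Logarithmic decrement δ = 2πζ/√(1 − ζ²) = 2π × 0.04990/√(1 − 0.00249) = 0.3139.
After n cycles, x_n/x₀ = e^(−nδ), so x_8 = 8.56 × e^(−8 × 0.3139) = 8.56 × 0.08116 = 0.6947 mm.

0.695 mm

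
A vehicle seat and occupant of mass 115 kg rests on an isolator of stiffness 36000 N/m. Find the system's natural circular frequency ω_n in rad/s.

17.7 rad/s

ω_n = √(k/m) = √(36000/115) = √313.0 = 17.69 rad/s.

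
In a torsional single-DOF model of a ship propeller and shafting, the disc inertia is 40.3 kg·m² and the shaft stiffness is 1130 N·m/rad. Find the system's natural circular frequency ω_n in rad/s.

ω_n = √(k_t/J) = √(1130/40.3) = √28.04 = 5.295 rad/s.

5.30 rad/s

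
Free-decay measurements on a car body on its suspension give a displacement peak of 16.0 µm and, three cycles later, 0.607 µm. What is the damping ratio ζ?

0.171

Logarithmic decrement δ = (1/n)·ln(x₀/x_n) = (1/3)·ln(16.0/0.607) = (1/3)·ln(26.36) = 1.091.
ζ = δ/√(4π² + δ²) = 1.091/√(39.48 + 1.19) = 1.091/6.377 = 0.1710.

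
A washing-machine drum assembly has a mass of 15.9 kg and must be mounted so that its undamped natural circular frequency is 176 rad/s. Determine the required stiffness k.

k = m·ω_n² = 15.9 × 176.0² = 15.9 × 30980 = 492500 N/m.

493000 N/m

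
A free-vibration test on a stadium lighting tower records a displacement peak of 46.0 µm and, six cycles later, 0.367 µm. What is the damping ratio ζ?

Logarithmic decrement δ = (1/n)·ln(x₀/x_n) = (1/6)·ln(46.0/0.367) = (1/6)·ln(125.3) = 0.8052.
ζ = δ/√(4π² + δ²) = 0.8052/√(39.48 + 0.648) = 0.8052/6.335 = 0.1271.

0.127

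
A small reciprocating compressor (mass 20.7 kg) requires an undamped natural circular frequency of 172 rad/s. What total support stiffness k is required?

612000 N/m

k = m·ω_n² = 20.7 × 172.0² = 20.7 × 29580 = 612400 N/m.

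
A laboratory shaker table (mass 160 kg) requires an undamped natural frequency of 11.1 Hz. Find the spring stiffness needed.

778000 N/m

ω_n = 2πf_n = 2π × 11.1 = 69.74 rad/s.
k = m·ω_n² = 160 × 69.74² = 160 × 4864 = 778300 N/m.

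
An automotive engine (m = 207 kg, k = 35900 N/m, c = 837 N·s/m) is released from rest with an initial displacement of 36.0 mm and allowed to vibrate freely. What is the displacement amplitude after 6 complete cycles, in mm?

ζ = c/(2√(km)) = 837/(2√(35900 × 207)) = 837/5452 = 0.1535.
Logarithmic decrement δ = 2πζ/√(1 − ζ²) = 2π × 0.1535/√(1 − 0.0236) = 0.9762.
After n cycles, x_n/x₀ = e^(−nδ), so x_6 = 36.0 × e^(−6 × 0.9762) = 36.0 × 0.002860 = 0.1030 mm.

0.103 mm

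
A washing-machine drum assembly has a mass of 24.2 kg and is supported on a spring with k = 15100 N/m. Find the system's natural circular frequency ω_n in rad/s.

25.0 rad/s

ω_n = √(k/m) = √(15100/24.2) = √624.0 = 24.98 rad/s.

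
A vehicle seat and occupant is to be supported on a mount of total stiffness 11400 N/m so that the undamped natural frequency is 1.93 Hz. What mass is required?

77.5 kg

ω_n = 2πf_n = 2π × 1.93 = 12.13 rad/s.
m = k/ω_n² = 11400/12.13² = 11400/147.1 = 77.52 kg.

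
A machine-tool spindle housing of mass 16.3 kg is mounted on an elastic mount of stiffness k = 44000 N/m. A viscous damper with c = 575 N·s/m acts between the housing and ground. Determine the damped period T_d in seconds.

0.129 s

ω_n = √(k/m) = √(44000/16.3) = 51.96 rad/s.
Critical damping c_c = 2√(k·m) = 2√(44000 × 16.3) = 1694 N·s/m, so ζ = c/c_c = 575/1694 = 0.3395.
ω_d = ω_n√(1 − ζ²) = 51.96 × √(1 − 0.115) = 48.87 rad/s.
T_d = 2π/ω_d = 0.1286 s.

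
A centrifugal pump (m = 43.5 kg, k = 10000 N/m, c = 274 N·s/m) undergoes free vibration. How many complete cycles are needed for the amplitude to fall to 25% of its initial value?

ζ = c/(2√(km)) = 274/(2√(10000 × 43.5)) = 274/1319 = 0.2077.
Logarithmic decrement δ = 2πζ/√(1 − ζ²) = 2π × 0.2077/√(1 − 0.0431) = 1.334.
x_n/x₀ = e^(−nδ) ≤ 0.25; take ln: n ≥ ln(1/0.25)/δ = 1.386/1.334 = 1.039.
So 2 complete cycles are required.

2 cycles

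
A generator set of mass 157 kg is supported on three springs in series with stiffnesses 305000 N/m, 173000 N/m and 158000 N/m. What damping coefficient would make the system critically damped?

Series springs: 1/k_eq = 1/305000 + 1/173000 + 1/158000 = 1.539×10^-5, so k_eq = 64990 N/m.
c_c = 2√(k_eq·m) = 2√(64990 × 157) = 2 × 3194 = 6388 N·s/m.

6390 N·s/m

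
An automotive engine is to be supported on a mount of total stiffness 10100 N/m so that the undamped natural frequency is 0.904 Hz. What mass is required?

ω_n = 2πf_n = 2π × 0.904 = 5.680 rad/s.
m = k/ω_n² = 10100/5.680² = 10100/32.26 = 313.1 kg.

313 kg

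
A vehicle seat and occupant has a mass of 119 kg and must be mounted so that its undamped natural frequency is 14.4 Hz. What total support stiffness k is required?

974000 N/m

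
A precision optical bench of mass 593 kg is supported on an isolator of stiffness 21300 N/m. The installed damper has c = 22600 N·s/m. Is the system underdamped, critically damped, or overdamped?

c_c = 2√(k·m) = 7108 N·s/m; ζ = c/c_c = 22600/7108 = 3.18.
Since ζ > 1 the system is overdamped.

overdamped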